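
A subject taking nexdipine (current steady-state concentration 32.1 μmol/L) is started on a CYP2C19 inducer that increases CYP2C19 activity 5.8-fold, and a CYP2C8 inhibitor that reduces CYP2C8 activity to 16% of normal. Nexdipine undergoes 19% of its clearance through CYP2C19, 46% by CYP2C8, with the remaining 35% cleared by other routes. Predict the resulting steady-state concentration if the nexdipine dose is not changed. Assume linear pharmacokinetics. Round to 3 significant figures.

The CYP2C19 pathway (19% of clearance) rises to 5.8× activity: 0.19 × 5.8 = 1.102.
The CYP2C8 pathway (46% of clearance) falls to 0.16× activity: 0.46 × 0.16 = 0.0736.
The remaining 35% of clearance is unaffected.
Relative clearance = 1.102 + 0.0736 + 0.35 = 1.5256.
Steady-state concentration ∝ 1/CL: new value = 32.1 / 1.5256 = 21.0 μmol/L.

21.0 μmol/L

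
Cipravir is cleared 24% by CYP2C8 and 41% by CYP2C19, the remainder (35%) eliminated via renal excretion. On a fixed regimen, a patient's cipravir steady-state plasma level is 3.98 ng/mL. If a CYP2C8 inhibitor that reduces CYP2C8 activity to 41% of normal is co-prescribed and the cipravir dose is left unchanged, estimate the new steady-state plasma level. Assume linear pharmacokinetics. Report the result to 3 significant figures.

4.64 ng/mL

CYP2C8: 0.24 × 0.41 = 0.0984
CYP2C19: 0.41 (unchanged)
Other: 0.35 (unchanged)
CL_new/CL_old = 0.0984 + 0.41 + 0.35 = 0.8584.
With dosing unchanged, steady-state plasma level scales as 1/CL: 3.98 / 0.8584 = 4.64 ng/mL.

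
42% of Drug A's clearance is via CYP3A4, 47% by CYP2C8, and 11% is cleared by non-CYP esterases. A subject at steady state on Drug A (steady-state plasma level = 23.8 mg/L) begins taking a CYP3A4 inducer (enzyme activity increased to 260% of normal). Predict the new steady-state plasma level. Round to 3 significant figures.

14.2 mg/L

The CYP3A4 pathway (42% of clearance) is boosted to 2.6× activity: 0.42 × 2.6 = 1.092.
CYP2C8 (47%) and the residual 11% are unaffected.
New clearance relative to baseline: 1.092 + 0.47 + 0.11 = 1.672.
With dosing unchanged, steady-state plasma level scales as 1/CL: 23.8 / 1.672 = 14.2 mg/L.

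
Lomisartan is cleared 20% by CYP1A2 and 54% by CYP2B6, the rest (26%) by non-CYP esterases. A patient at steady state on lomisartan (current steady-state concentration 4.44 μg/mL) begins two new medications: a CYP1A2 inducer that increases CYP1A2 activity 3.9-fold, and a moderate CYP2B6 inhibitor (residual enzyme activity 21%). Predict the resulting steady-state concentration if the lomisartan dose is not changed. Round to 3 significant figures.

3.85 μg/mL

CYP1A2: 0.2 × 3.9 = 0.78
CYP2B6: 0.54 × 0.21 = 0.1134
Other: 0.26 (unchanged)
CL_new/CL_old = 0.78 + 0.1134 + 0.26 = 1.1534.
New steady-state concentration = 4.44 / 1.1534 = 3.85 μg/mL (concentration scales inversely with clearance).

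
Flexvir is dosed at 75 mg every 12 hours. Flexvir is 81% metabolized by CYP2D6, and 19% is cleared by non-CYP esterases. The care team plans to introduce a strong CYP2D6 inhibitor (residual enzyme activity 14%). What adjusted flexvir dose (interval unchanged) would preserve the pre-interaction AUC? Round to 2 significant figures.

CYP2D6: 0.81 × 0.14 = 0.1134
Other: 0.19 (unchanged)
New clearance relative to baseline: 0.1134 + 0.19 = 0.3034.
Css,avg = (dose rate)/CL, so holding Css fixed requires dose ∝ CL: 75 × 0.3034 = 23 mg.

23 mg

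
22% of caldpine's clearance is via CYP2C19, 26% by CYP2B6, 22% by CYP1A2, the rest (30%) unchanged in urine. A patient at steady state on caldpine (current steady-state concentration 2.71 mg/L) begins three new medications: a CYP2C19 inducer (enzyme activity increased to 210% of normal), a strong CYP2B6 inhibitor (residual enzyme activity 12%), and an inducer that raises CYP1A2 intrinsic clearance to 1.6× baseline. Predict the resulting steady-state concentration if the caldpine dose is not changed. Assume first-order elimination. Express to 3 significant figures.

2.37 mg/L

CYP2C19: 0.22 × 2.1 = 0.462
CYP2B6: 0.26 × 0.12 = 0.0312
CYP1A2: 0.22 × 1.6 = 0.352
Other: 0.3 (unchanged)
CL_new/CL_old = 0.462 + 0.0312 + 0.352 + 0.3 = 1.1452.
New steady-state concentration = 2.71 / 1.1452 = 2.37 mg/L (concentration scales inversely with clearance).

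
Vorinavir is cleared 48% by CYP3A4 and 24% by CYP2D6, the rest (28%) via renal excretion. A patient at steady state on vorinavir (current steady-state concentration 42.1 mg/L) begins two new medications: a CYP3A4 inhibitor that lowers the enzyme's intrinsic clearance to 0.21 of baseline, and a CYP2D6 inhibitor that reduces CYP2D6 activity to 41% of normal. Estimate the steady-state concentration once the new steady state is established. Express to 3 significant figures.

CYP3A4: 0.48 × 0.21 = 0.1008
CYP2D6: 0.24 × 0.41 = 0.0984
Other: 0.28 (unchanged)
Relative clearance = 0.1008 + 0.0984 + 0.28 = 0.4792.
Steady-state concentration ∝ 1/CL: new value = 42.1 / 0.4792 = 87.9 mg/L.

87.9 mg/L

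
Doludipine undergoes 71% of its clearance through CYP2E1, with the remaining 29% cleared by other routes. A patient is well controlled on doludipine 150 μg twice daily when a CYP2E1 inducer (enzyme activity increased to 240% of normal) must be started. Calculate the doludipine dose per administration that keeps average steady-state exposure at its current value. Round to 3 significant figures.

CYP2E1: 0.71 × 2.4 = 1.704
Other: 0.29 (unchanged)
CL_new/CL_old = 1.704 + 0.29 = 1.994.
To maintain the same steady-state level, dose must scale with clearance: new dose = 150 × 1.994 = 299 μg.

299 μg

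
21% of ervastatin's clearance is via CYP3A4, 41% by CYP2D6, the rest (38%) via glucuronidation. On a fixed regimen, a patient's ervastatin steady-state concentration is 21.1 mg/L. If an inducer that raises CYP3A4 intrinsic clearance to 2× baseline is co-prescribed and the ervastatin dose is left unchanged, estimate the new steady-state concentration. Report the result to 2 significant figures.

CYP3A4: 0.21 × 2 = 0.42
CYP2D6: 0.41 (unchanged)
Other: 0.38 (unchanged)
CL_new/CL_old = 0.42 + 0.41 + 0.38 = 1.21.
New steady-state concentration = baseline ÷ relative clearance = 21.1 / 1.21 = 17 mg/L.

17 mg/L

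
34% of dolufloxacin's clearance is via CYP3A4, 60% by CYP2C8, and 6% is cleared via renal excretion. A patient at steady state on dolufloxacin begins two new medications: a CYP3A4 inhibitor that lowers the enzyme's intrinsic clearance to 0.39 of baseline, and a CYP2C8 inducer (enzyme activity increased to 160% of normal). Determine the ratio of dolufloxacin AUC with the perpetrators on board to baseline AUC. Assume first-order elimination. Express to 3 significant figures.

The CYP3A4 pathway (34% of clearance) is reduced to 0.39× activity: 0.34 × 0.39 = 0.1326.
The CYP2C8 pathway (60% of clearance) is boosted to 1.6× activity: 0.6 × 1.6 = 0.96.
Non-CYP routes (6%) are unchanged.
CL_new/CL_old = 0.1326 + 0.96 + 0.06 = 1.1526.
AUC ∝ 1/CL: fold-change = 1 / 1.1526 = 0.868.

0.868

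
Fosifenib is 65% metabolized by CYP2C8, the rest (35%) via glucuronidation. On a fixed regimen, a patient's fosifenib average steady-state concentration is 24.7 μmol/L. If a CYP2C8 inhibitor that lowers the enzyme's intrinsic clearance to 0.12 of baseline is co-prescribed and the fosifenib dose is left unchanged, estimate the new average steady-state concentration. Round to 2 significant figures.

58 μmol/L

The CYP2C8 pathway (65% of clearance) is reduced to 0.12× activity: 0.65 × 0.12 = 0.078.
The remaining 35% of clearance is unaffected.
CL_new/CL_old = 0.078 + 0.35 = 0.428.
New average steady-state concentration = baseline ÷ relative clearance = 24.7 / 0.428 = 58 μmol/L.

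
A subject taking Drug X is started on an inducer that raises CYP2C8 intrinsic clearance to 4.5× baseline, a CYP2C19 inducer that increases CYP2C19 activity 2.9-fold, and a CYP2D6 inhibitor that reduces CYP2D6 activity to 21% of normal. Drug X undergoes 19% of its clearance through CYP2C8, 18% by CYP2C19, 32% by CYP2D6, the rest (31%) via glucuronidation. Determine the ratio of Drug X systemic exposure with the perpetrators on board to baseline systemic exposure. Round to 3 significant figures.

The CYP2C8 pathway (19% of clearance) increases to 4.5× activity: 0.19 × 4.5 = 0.855.
The CYP2C19 pathway (18% of clearance) rises to 2.9× activity: 0.18 × 2.9 = 0.522.
The CYP2D6 pathway (32% of clearance) is reduced to 0.21× activity: 0.32 × 0.21 = 0.0672.
The remaining 31% of clearance is unaffected.
Relative clearance = 0.855 + 0.522 + 0.0672 + 0.31 = 1.7542.
Net systemic exposure ratio = 1 / 1.7542 = 0.570.

0.570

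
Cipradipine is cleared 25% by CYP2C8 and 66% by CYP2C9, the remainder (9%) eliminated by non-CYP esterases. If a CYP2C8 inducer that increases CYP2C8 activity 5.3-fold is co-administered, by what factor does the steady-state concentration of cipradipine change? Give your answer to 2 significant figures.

The CYP2C8 pathway (25% of clearance) rises to 5.3× activity: 0.25 × 5.3 = 1.325.
CYP2C9 (66%) and the residual 9% are unaffected.
CL_new/CL_old = 1.325 + 0.66 + 0.09 = 2.075.
Since steady-state concentration ∝ 1/CL, the ratio is 1 / 2.075 = 0.48.

0.48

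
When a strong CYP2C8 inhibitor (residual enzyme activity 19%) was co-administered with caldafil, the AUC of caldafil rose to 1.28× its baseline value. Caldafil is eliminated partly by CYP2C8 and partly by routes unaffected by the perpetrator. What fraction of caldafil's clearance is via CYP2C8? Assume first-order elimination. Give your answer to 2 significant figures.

0.27

CL'/CL = 1 / 1.28 = 0.7812
0.19·fm + (1 − fm) = 0.7812
fm = (0.7812 − 1) / (0.19 − 1) = 0.27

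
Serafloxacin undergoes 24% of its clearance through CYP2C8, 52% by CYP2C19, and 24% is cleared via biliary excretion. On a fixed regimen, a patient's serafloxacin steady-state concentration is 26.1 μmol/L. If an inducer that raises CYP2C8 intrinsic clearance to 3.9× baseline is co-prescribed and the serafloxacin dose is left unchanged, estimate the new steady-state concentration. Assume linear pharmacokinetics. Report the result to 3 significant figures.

15.4 μmol/L

CYP2C8: 0.24 × 3.9 = 0.936
CYP2C19: 0.52 (unchanged)
Other: 0.24 (unchanged)
New clearance relative to baseline: 0.936 + 0.52 + 0.24 = 1.696.
Steady-state concentration ∝ 1/CL, so new value = 26.1 / 1.696 = 15.4 μmol/L.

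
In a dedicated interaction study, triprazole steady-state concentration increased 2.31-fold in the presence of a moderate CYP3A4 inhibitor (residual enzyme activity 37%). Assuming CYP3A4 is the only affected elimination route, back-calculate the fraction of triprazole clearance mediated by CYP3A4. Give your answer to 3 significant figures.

CL'/CL = 1 / 2.31 = 0.4329
0.37·fm + (1 − fm) = 0.4329
fm = (0.4329 − 1) / (0.37 − 1) = 0.900

0.900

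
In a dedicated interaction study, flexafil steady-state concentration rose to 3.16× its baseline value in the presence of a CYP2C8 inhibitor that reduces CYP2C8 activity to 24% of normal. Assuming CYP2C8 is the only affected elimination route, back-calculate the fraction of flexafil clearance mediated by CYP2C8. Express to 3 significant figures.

Let fm be the CYP2C8 fraction. New clearance relative to baseline = fm × 0.24 + (1 − fm).
Steady-state concentration ratio = 1 / (new CL fraction), so new CL fraction = 1 / 3.16 = 0.3165.
fm × 0.24 + 1 − fm = 0.3165  ⇒  fm × (0.24 − 1) = −0.6835  ⇒  fm = 0.899.

0.899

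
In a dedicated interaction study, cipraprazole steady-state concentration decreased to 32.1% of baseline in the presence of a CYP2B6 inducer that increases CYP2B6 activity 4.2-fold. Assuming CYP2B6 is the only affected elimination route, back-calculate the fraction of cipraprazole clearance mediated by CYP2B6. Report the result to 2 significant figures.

Write x for the fraction cleared via CYP2B6. The observed steady-state concentration change means clearance rose to 1/0.321 = 3.115 of baseline.
Setting x·4.2 + (1 − x) = 3.115 and solving: x = (3.115 − 1)/(4.2 − 1) = 0.66.

0.66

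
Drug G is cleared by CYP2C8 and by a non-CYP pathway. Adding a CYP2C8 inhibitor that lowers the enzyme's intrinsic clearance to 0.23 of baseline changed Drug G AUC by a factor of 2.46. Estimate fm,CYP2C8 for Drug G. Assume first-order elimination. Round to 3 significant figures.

0.771

Let x = fm,CYP2C8. Because AUC ∝ 1/CL, relative clearance fell to 1/2.46 = 0.4065.
Only the CYP2C8 route changed, so 0.4065 = x·0.23 + (1 − x), giving x = 0.771.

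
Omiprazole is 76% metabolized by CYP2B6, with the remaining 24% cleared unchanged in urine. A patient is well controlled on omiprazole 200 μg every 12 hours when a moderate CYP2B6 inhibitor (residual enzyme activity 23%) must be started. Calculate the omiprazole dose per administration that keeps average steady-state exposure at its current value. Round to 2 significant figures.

The CYP2B6 pathway (76% of clearance) drops to 0.23× activity: 0.76 × 0.23 = 0.1748.
Non-CYP routes (24%) are unchanged.
CL_new/CL_old = 0.1748 + 0.24 = 0.4148.
Exposure is unchanged when dose changes in proportion to clearance. New dose = 200 μg × 0.4148 = 83 μg.

83 μg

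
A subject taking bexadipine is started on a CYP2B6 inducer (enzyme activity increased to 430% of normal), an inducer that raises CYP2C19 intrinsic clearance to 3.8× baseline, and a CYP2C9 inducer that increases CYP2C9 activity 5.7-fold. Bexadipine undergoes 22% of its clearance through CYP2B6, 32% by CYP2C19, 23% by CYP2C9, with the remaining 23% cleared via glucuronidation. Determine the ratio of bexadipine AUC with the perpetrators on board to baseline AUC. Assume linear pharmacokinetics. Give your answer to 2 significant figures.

0.27

The CYP2B6 pathway (22% of clearance) rises to 4.3× activity: 0.22 × 4.3 = 0.946.
The CYP2C19 pathway (32% of clearance) is boosted to 3.8× activity: 0.32 × 3.8 = 1.216.
The CYP2C9 pathway (23% of clearance) is boosted to 5.7× activity: 0.23 × 5.7 = 1.311.
The remaining 23% of clearance is unaffected.
Relative clearance = 0.946 + 1.216 + 1.311 + 0.23 = 3.703.
AUC ∝ 1/CL: fold-change = 1 / 3.703 = 0.27.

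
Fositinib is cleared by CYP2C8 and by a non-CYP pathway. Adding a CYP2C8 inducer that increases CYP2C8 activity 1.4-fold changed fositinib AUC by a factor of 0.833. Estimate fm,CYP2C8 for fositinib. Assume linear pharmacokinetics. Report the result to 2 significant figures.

CL'/CL = 1 / 0.833 = 1.2
1.4·fm + (1 − fm) = 1.2
fm = (1.2 − 1) / (1.4 − 1) = 0.50

0.50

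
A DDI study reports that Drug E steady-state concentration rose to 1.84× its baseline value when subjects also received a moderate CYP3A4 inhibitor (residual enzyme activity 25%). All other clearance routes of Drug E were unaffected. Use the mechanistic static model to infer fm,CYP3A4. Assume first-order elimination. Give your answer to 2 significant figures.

0.61

Write x for the fraction cleared via CYP3A4. The observed steady-state concentration change means clearance fell to 1/1.84 = 0.5435 of baseline.
Setting x·0.25 + (1 − x) = 0.5435 and solving: x = (0.5435 − 1)/(0.25 − 1) = 0.61.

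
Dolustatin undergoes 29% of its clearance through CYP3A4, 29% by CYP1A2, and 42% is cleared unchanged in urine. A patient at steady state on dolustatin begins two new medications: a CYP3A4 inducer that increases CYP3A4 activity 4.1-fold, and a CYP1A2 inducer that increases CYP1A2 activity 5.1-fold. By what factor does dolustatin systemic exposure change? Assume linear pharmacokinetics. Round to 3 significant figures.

The CYP3A4 pathway (29% of clearance) increases to 4.1× activity: 0.29 × 4.1 = 1.189.
The CYP1A2 pathway (29% of clearance) is boosted to 5.1× activity: 0.29 × 5.1 = 1.479.
Non-CYP routes (42%) are unchanged.
CL_new/CL_old = 1.189 + 1.479 + 0.42 = 3.088.
Because systemic exposure varies inversely with clearance, the combined effect is 1 / 3.088 = 0.324.

0.324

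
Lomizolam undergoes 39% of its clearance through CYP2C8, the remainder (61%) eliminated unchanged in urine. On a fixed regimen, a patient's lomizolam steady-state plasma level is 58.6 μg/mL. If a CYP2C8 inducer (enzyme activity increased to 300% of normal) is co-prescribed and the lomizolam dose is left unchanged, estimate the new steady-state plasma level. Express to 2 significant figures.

33 μg/mL

The CYP2C8 pathway (39% of clearance) is boosted to 3× activity: 0.39 × 3 = 1.17.
The remaining 61% of clearance is unaffected.
New clearance relative to baseline: 1.17 + 0.61 = 1.78.
Steady-state plasma level ∝ 1/CL, so new value = 58.6 / 1.78 = 33 μg/mL.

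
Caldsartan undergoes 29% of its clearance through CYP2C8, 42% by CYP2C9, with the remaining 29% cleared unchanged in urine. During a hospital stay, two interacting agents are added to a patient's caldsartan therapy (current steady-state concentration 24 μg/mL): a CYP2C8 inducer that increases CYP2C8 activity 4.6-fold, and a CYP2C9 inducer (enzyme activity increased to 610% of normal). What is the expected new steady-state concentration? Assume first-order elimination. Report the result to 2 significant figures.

5.7 μg/mL

CYP2C8: 0.29 × 4.6 = 1.334
CYP2C9: 0.42 × 6.1 = 2.562
Other: 0.29 (unchanged)
CL_new/CL_old = 1.334 + 2.562 + 0.29 = 4.186.
Dividing the baseline by the relative clearance: 24 / 4.186 = 5.7 μg/mL.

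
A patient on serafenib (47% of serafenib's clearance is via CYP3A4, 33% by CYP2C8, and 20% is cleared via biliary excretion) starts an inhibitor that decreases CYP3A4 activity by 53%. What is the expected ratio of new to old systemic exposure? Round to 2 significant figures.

1.3

CYP3A4: 0.47 × 0.47 = 0.2209
CYP2C8: 0.33 (unchanged)
Other: 0.2 (unchanged)
New clearance relative to baseline: 0.2209 + 0.33 + 0.2 = 0.7509.
Systemic exposure ratio = CL_old/CL_new = 1 / 0.7509 = 1.3.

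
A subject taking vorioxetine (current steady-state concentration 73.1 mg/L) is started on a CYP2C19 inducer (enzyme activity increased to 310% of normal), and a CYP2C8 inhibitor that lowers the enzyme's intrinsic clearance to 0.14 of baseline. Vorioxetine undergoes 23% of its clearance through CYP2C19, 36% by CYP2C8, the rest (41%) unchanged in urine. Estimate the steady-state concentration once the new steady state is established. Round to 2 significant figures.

62 mg/L

CYP2C19: 0.23 × 3.1 = 0.713
CYP2C8: 0.36 × 0.14 = 0.0504
Other: 0.41 (unchanged)
CL_new/CL_old = 0.713 + 0.0504 + 0.41 = 1.1734.
Steady-state concentration ∝ 1/CL: new value = 73.1 / 1.1734 = 62 mg/L.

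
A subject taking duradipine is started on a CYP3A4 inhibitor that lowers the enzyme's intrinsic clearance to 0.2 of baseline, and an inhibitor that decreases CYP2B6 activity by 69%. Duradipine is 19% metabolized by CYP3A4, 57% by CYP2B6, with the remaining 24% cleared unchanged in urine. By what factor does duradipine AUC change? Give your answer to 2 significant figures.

The CYP3A4 pathway (19% of clearance) drops to 0.2× activity: 0.19 × 0.2 = 0.038.
The CYP2B6 pathway (57% of clearance) is reduced to 0.31× activity: 0.57 × 0.31 = 0.1767.
The remaining 24% of clearance is unaffected.
New clearance relative to baseline: 0.038 + 0.1767 + 0.24 = 0.4547.
Because AUC varies inversely with clearance, the combined effect is 1 / 0.4547 = 2.2.

2.2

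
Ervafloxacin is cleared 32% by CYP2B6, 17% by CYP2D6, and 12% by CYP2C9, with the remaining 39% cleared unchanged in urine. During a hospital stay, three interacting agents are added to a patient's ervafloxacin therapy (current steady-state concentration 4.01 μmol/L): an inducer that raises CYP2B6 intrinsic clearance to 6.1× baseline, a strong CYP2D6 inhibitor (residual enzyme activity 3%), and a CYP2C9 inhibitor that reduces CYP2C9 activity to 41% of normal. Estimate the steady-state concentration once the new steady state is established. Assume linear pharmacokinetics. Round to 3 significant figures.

1.67 μmol/L

CYP2B6: 0.32 × 6.1 = 1.952
CYP2D6: 0.17 × 0.03 = 0.0051
CYP2C9: 0.12 × 0.41 = 0.0492
Other: 0.39 (unchanged)
Relative clearance = 1.952 + 0.0051 + 0.0492 + 0.39 = 2.3963.
New steady-state concentration = 4.01 / 2.3963 = 1.67 μmol/L (concentration scales inversely with clearance).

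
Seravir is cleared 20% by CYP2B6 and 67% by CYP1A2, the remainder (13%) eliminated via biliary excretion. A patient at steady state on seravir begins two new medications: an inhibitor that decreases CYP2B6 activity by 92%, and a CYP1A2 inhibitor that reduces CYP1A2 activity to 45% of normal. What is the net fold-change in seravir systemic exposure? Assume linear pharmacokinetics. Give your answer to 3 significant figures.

2.23

The CYP2B6 pathway (20% of clearance) is reduced to 0.08× activity: 0.2 × 0.08 = 0.016.
The CYP1A2 pathway (67% of clearance) is reduced to 0.45× activity: 0.67 × 0.45 = 0.3015.
Non-CYP routes (13%) are unchanged.
New clearance relative to baseline: 0.016 + 0.3015 + 0.13 = 0.4475.
Because systemic exposure varies inversely with clearance, the combined effect is 1 / 0.4475 = 2.23.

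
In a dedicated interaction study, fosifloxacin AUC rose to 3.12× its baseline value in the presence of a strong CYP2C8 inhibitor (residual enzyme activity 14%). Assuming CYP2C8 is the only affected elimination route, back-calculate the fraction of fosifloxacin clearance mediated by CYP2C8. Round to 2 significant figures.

0.79

CL'/CL = 1 / 3.12 = 0.3205
0.14·fm + (1 − fm) = 0.3205
fm = (0.3205 − 1) / (0.14 − 1) = 0.79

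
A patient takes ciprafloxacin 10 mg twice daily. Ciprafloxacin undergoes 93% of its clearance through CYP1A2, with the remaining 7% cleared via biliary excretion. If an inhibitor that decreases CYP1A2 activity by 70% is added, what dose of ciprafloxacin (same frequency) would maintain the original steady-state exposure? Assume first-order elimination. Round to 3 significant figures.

3.49 mg

The CYP1A2 pathway (93% of clearance) is reduced to 0.3× activity: 0.93 × 0.3 = 0.279.
Non-CYP routes (7%) are unchanged.
Relative clearance = 0.279 + 0.07 = 0.349.
To maintain the same steady-state level, dose must scale with clearance: new dose = 10 × 0.349 = 3.49 mg.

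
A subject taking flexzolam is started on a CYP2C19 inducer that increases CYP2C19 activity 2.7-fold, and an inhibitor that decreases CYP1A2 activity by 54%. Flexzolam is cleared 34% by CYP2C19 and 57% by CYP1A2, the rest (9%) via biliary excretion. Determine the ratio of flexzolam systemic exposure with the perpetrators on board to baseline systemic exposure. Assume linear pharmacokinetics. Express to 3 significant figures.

CYP2C19: 0.34 × 2.7 = 0.918
CYP1A2: 0.57 × 0.46 = 0.2622
Other: 0.09 (unchanged)
CL_new/CL_old = 0.918 + 0.2622 + 0.09 = 1.2702.
Because systemic exposure varies inversely with clearance, the combined effect is 1 / 1.2702 = 0.787.

0.787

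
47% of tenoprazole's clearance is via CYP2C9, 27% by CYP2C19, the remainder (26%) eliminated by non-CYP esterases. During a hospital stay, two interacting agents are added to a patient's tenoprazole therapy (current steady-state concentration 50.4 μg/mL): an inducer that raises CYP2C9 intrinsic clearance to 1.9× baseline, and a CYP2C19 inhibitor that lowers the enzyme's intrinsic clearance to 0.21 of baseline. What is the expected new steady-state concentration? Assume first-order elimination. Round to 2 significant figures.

The CYP2C9 pathway (47% of clearance) is boosted to 1.9× activity: 0.47 × 1.9 = 0.893.
The CYP2C19 pathway (27% of clearance) falls to 0.21× activity: 0.27 × 0.21 = 0.0567.
Non-CYP routes (26%) are unchanged.
Relative clearance = 0.893 + 0.0567 + 0.26 = 1.2097.
Dividing the baseline by the relative clearance: 50.4 / 1.2097 = 42 μg/mL.

42 μg/mL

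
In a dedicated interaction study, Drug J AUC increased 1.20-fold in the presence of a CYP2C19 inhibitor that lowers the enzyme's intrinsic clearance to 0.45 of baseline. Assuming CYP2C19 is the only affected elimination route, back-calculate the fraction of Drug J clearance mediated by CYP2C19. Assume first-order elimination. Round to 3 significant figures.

CL'/CL = 1 / 1.20 = 0.8333
0.45·fm + (1 − fm) = 0.8333
fm = (0.8333 − 1) / (0.45 − 1) = 0.303

0.303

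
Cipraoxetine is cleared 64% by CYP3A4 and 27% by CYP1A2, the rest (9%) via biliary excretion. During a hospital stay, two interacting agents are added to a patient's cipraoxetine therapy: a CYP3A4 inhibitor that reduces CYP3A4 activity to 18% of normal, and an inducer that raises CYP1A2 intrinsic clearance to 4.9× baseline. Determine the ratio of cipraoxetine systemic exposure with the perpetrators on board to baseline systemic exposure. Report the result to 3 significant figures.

0.654

The CYP3A4 pathway (64% of clearance) falls to 0.18× activity: 0.64 × 0.18 = 0.1152.
The CYP1A2 pathway (27% of clearance) is boosted to 4.9× activity: 0.27 × 4.9 = 1.323.
Non-CYP routes (9%) are unchanged.
New clearance relative to baseline: 0.1152 + 1.323 + 0.09 = 1.5282.
Systemic exposure ∝ 1/CL: fold-change = 1 / 1.5282 = 0.654.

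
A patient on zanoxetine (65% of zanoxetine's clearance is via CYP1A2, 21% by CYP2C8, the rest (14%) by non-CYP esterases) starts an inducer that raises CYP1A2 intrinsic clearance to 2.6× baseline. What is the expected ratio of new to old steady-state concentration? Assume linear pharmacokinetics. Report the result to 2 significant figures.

The CYP1A2 pathway (65% of clearance) is boosted to 2.6× activity: 0.65 × 2.6 = 1.69.
CYP2C8 (21%) and the residual 14% are unaffected.
Relative clearance = 1.69 + 0.21 + 0.14 = 2.04.
Steady-state concentration is inversely proportional to clearance, so the fold-change is 1 / 2.04 = 0.49.

0.49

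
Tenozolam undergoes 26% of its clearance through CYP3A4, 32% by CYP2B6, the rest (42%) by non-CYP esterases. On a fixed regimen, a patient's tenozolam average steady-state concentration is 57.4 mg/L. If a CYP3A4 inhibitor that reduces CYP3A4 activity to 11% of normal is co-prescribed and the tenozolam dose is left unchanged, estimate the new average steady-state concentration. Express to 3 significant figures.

74.7 mg/L

CYP3A4: 0.26 × 0.11 = 0.0286
CYP2B6: 0.32 (unchanged)
Other: 0.42 (unchanged)
New clearance relative to baseline: 0.0286 + 0.32 + 0.42 = 0.7686.
With dosing unchanged, average steady-state concentration scales as 1/CL: 57.4 / 0.7686 = 74.7 mg/L.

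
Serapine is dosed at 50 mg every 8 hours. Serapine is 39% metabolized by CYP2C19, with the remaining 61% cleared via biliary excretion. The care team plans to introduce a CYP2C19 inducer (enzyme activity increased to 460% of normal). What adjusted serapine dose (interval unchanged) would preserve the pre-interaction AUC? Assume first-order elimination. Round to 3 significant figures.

120 mg

The CYP2C19 pathway (39% of clearance) is boosted to 4.6× activity: 0.39 × 4.6 = 1.794.
Non-CYP routes (61%) are unchanged.
Relative clearance = 1.794 + 0.61 = 2.404.
Css,avg = (dose rate)/CL, so holding Css fixed requires dose ∝ CL: 50 × 2.404 = 120 mg.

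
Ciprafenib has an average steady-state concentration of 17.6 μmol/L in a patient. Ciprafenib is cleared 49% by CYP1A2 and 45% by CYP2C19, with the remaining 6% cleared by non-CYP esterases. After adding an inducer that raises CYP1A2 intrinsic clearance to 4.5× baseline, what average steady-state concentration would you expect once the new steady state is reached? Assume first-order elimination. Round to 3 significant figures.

6.48 μmol/L

CYP1A2: 0.49 × 4.5 = 2.205
CYP2C19: 0.45 (unchanged)
Other: 0.06 (unchanged)
Relative clearance = 2.205 + 0.45 + 0.06 = 2.715.
Average steady-state concentration ∝ 1/CL, so new value = 17.6 / 2.715 = 6.48 μmol/L.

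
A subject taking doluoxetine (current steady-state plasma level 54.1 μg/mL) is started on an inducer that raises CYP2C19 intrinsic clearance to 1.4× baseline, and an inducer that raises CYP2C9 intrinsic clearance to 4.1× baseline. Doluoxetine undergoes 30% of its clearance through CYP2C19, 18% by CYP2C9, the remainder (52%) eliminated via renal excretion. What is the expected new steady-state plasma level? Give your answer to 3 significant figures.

The CYP2C19 pathway (30% of clearance) rises to 1.4× activity: 0.3 × 1.4 = 0.42.
The CYP2C9 pathway (18% of clearance) increases to 4.1× activity: 0.18 × 4.1 = 0.738.
The remaining 52% of clearance is unaffected.
Relative clearance = 0.42 + 0.738 + 0.52 = 1.678.
New steady-state plasma level = 54.1 / 1.678 = 32.2 μg/mL (concentration scales inversely with clearance).

32.2 μg/mL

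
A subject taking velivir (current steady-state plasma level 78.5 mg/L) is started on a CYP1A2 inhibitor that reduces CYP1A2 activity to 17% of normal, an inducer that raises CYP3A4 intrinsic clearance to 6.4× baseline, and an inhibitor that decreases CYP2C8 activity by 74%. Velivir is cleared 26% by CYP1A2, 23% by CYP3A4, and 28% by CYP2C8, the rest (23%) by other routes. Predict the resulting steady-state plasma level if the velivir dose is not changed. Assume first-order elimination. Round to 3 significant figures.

43.2 mg/L

The CYP1A2 pathway (26% of clearance) is reduced to 0.17× activity: 0.26 × 0.17 = 0.0442.
The CYP3A4 pathway (23% of clearance) increases to 6.4× activity: 0.23 × 6.4 = 1.472.
The CYP2C8 pathway (28% of clearance) is reduced to 0.26× activity: 0.28 × 0.26 = 0.0728.
The remaining 23% of clearance is unaffected.
Relative clearance = 0.0442 + 1.472 + 0.0728 + 0.23 = 1.819.
Dividing the baseline by the relative clearance: 78.5 / 1.819 = 43.2 mg/L.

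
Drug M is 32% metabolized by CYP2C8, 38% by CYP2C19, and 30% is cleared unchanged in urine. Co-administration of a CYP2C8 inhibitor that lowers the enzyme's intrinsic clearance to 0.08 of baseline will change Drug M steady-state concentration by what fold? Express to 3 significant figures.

CYP2C8: 0.32 × 0.08 = 0.0256
CYP2C19: 0.38 (unchanged)
Other: 0.3 (unchanged)
Relative clearance = 0.0256 + 0.38 + 0.3 = 0.7056.
Steady-state concentration ratio = CL_old/CL_new = 1 / 0.7056 = 1.42.

1.42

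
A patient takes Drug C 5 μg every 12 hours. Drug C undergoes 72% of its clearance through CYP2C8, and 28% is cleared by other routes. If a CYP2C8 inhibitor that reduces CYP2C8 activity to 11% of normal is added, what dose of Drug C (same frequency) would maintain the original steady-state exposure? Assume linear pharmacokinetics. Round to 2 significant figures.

CYP2C8: 0.72 × 0.11 = 0.0792
Other: 0.28 (unchanged)
CL_new/CL_old = 0.0792 + 0.28 = 0.3592.
Css,avg = (dose rate)/CL, so holding Css fixed requires dose ∝ CL: 5 × 0.3592 = 1.8 μg.

1.8 μg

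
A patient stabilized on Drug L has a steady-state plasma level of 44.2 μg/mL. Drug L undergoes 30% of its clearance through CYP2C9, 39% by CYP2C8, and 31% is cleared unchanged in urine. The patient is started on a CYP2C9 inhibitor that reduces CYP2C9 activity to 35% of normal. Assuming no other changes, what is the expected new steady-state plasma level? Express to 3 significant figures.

54.9 μg/mL

CYP2C9: 0.3 × 0.35 = 0.105
CYP2C8: 0.39 (unchanged)
Other: 0.31 (unchanged)
New clearance relative to baseline: 0.105 + 0.39 + 0.31 = 0.805.
With dosing unchanged, steady-state plasma level scales as 1/CL: 44.2 / 0.805 = 54.9 μg/mL.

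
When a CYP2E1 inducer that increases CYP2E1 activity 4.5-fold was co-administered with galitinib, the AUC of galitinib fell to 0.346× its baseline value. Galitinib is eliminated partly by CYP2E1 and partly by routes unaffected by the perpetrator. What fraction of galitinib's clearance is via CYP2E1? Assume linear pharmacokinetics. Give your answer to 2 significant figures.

Let x = fm,CYP2E1. Because AUC ∝ 1/CL, relative clearance rose to 1/0.346 = 2.89.
Only the CYP2E1 route changed, so 2.89 = x·4.5 + (1 − x), giving x = 0.54.

0.54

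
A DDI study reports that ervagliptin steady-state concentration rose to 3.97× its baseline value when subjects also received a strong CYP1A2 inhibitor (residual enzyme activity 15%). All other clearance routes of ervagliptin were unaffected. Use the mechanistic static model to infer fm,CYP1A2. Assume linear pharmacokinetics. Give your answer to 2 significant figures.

CL'/CL = 1 / 3.97 = 0.2519
0.15·fm + (1 − fm) = 0.2519
fm = (0.2519 − 1) / (0.15 − 1) = 0.88

0.88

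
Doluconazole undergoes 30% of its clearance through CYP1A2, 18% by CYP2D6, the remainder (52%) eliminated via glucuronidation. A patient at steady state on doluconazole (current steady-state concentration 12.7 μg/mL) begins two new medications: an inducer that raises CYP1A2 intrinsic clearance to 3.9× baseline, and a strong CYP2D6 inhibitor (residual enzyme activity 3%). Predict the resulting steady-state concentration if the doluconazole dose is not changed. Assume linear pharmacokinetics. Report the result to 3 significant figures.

7.49 μg/mL

The CYP1A2 pathway (30% of clearance) is boosted to 3.9× activity: 0.3 × 3.9 = 1.17.
The CYP2D6 pathway (18% of clearance) drops to 0.03× activity: 0.18 × 0.03 = 0.0054.
The remaining 52% of clearance is unaffected.
New clearance relative to baseline: 1.17 + 0.0054 + 0.52 = 1.6954.
Dividing the baseline by the relative clearance: 12.7 / 1.6954 = 7.49 μg/mL.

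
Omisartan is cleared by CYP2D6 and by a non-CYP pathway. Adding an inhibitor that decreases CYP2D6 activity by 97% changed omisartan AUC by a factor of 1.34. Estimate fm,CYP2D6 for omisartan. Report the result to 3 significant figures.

0.262

Let x = fm,CYP2D6. Because AUC ∝ 1/CL, relative clearance fell to 1/1.34 = 0.7463.
Setting x·0.03 + (1 − x) = 0.7463 and solving: x = (0.7463 − 1)/(0.03 − 1) = 0.262.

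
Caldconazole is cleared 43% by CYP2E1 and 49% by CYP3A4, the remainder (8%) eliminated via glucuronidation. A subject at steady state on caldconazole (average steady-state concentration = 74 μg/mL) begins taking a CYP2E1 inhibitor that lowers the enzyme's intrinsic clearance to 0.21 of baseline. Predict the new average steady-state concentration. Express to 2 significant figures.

1.1 × 10² μg/mL

The CYP2E1 pathway (43% of clearance) drops to 0.21× activity: 0.43 × 0.21 = 0.0903.
CYP3A4 (49%) and the residual 8% are unaffected.
CL_new/CL_old = 0.0903 + 0.49 + 0.08 = 0.6603.
New average steady-state concentration = baseline ÷ relative clearance = 74 / 0.6603 = 1.1 × 10² μg/mL.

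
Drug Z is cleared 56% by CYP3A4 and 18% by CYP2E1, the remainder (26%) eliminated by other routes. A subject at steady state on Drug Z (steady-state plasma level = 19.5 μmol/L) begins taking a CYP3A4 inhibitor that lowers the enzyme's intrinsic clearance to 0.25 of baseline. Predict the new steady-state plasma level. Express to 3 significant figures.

CYP3A4: 0.56 × 0.25 = 0.14
CYP2E1: 0.18 (unchanged)
Other: 0.26 (unchanged)
New clearance relative to baseline: 0.14 + 0.18 + 0.26 = 0.58.
Steady-state plasma level ∝ 1/CL, so new value = 19.5 / 0.58 = 33.6 μmol/L.

33.6 μmol/L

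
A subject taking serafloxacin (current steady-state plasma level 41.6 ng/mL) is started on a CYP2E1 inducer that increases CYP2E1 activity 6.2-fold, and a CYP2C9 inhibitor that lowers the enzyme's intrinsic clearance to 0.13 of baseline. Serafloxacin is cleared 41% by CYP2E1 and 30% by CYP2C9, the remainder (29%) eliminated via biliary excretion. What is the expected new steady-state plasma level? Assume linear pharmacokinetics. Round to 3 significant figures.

14.5 ng/mL

The CYP2E1 pathway (41% of clearance) is boosted to 6.2× activity: 0.41 × 6.2 = 2.542.
The CYP2C9 pathway (30% of clearance) falls to 0.13× activity: 0.3 × 0.13 = 0.039.
Non-CYP routes (29%) are unchanged.
New clearance relative to baseline: 2.542 + 0.039 + 0.29 = 2.871.
Dividing the baseline by the relative clearance: 41.6 / 2.871 = 14.5 ng/mL.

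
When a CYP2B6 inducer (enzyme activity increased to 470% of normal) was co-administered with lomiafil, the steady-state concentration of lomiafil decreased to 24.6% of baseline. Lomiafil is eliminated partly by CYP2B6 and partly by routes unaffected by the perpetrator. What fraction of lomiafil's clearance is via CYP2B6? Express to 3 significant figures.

0.828

Write x for the fraction cleared via CYP2B6. The observed steady-state concentration change means clearance rose to 1/0.246 = 4.065 of baseline.
Setting x·4.7 + (1 − x) = 4.065 and solving: x = (4.065 − 1)/(4.7 − 1) = 0.828.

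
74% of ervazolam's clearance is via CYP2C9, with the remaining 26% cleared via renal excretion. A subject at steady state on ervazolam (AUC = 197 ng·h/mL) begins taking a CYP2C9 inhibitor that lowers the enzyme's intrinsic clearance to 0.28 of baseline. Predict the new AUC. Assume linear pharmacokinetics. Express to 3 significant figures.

The CYP2C9 pathway (74% of clearance) drops to 0.28× activity: 0.74 × 0.28 = 0.2072.
Non-CYP routes (26%) are unchanged.
Relative clearance = 0.2072 + 0.26 = 0.4672.
With dosing unchanged, AUC scales as 1/CL: 197 / 0.4672 = 422 ng·h/mL.

422 ng·h/mL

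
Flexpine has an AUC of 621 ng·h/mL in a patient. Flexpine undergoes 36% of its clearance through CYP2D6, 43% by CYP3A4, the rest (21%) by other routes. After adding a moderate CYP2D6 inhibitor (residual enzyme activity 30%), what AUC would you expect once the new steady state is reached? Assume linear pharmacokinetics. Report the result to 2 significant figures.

The CYP2D6 pathway (36% of clearance) falls to 0.3× activity: 0.36 × 0.3 = 0.108.
CYP3A4 (43%) and the residual 21% are unaffected.
Relative clearance = 0.108 + 0.43 + 0.21 = 0.748.
New AUC = baseline ÷ relative clearance = 621 / 0.748 = 8.3 × 10² ng·h/mL.

8.3 × 10² ng·h/mL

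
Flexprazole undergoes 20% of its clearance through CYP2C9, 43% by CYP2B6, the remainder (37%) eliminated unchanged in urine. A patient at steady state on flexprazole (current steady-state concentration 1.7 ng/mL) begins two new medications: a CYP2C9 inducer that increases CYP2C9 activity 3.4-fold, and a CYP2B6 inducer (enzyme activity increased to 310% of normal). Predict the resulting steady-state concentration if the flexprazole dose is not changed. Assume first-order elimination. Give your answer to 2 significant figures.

The CYP2C9 pathway (20% of clearance) rises to 3.4× activity: 0.2 × 3.4 = 0.68.
The CYP2B6 pathway (43% of clearance) increases to 3.1× activity: 0.43 × 3.1 = 1.333.
Non-CYP routes (37%) are unchanged.
New clearance relative to baseline: 0.68 + 1.333 + 0.37 = 2.383.
New steady-state concentration = 1.7 / 2.383 = 0.71 ng/mL (concentration scales inversely with clearance).

0.71 ng/mL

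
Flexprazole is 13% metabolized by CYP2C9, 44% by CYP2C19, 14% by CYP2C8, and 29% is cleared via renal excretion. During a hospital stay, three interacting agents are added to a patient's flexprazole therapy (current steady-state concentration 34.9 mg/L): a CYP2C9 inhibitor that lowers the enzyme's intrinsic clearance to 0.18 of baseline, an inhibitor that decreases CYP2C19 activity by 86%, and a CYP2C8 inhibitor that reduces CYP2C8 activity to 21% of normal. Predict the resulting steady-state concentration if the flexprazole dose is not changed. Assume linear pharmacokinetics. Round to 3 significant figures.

CYP2C9: 0.13 × 0.18 = 0.0234
CYP2C19: 0.44 × 0.14 = 0.0616
CYP2C8: 0.14 × 0.21 = 0.0294
Other: 0.29 (unchanged)
New clearance relative to baseline: 0.0234 + 0.0616 + 0.0294 + 0.29 = 0.4044.
Dividing the baseline by the relative clearance: 34.9 / 0.4044 = 86.3 mg/L.

86.3 mg/L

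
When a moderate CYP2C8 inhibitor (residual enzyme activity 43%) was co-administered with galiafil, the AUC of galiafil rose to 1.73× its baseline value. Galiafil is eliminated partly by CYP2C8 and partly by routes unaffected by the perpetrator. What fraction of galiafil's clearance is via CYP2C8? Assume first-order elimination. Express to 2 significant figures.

0.74

CL'/CL = 1 / 1.73 = 0.578
0.43·fm + (1 − fm) = 0.578
fm = (0.578 − 1) / (0.43 − 1) = 0.74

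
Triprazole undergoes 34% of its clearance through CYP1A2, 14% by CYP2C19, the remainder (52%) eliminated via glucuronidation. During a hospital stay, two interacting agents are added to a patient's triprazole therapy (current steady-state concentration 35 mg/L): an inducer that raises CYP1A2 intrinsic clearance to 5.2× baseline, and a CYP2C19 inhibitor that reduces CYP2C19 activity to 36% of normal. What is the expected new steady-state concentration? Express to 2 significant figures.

The CYP1A2 pathway (34% of clearance) rises to 5.2× activity: 0.34 × 5.2 = 1.768.
The CYP2C19 pathway (14% of clearance) falls to 0.36× activity: 0.14 × 0.36 = 0.0504.
Non-CYP routes (52%) are unchanged.
New clearance relative to baseline: 1.768 + 0.0504 + 0.52 = 2.3384.
Dividing the baseline by the relative clearance: 35 / 2.3384 = 15 mg/L.

15 mg/L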